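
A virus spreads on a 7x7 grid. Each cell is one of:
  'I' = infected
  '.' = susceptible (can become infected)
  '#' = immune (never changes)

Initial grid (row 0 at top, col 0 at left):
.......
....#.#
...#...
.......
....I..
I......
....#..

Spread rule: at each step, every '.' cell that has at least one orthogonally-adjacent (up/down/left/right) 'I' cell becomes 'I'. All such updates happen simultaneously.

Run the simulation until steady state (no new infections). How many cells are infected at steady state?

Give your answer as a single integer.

Step 0 (initial): 2 infected
Step 1: +7 new -> 9 infected
Step 2: +11 new -> 20 infected
Step 3: +9 new -> 29 infected
Step 4: +6 new -> 35 infected
Step 5: +4 new -> 39 infected
Step 6: +5 new -> 44 infected
Step 7: +1 new -> 45 infected
Step 8: +0 new -> 45 infected

Answer: 45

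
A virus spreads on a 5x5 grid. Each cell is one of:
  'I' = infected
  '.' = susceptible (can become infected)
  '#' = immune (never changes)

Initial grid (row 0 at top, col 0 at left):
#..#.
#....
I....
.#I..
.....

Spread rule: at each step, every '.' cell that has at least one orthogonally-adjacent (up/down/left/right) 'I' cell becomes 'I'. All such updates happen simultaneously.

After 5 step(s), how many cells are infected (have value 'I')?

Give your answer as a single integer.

Answer: 21

Derivation:
Step 0 (initial): 2 infected
Step 1: +5 new -> 7 infected
Step 2: +7 new -> 14 infected
Step 3: +5 new -> 19 infected
Step 4: +1 new -> 20 infected
Step 5: +1 new -> 21 infected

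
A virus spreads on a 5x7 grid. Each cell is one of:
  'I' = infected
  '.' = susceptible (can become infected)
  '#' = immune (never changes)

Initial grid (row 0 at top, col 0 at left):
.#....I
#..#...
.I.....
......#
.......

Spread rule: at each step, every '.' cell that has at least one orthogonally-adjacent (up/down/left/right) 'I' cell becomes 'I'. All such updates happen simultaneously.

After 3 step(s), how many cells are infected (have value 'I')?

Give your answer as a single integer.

Answer: 24

Derivation:
Step 0 (initial): 2 infected
Step 1: +6 new -> 8 infected
Step 2: +8 new -> 16 infected
Step 3: +8 new -> 24 infected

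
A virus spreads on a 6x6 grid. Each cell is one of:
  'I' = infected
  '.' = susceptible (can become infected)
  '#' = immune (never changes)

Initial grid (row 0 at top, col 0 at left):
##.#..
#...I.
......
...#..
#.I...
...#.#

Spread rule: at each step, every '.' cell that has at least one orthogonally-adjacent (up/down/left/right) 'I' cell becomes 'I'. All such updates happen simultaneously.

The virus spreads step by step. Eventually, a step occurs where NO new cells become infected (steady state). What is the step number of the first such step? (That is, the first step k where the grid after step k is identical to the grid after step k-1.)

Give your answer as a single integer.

Step 0 (initial): 2 infected
Step 1: +8 new -> 10 infected
Step 2: +9 new -> 19 infected
Step 3: +8 new -> 27 infected
Step 4: +1 new -> 28 infected
Step 5: +0 new -> 28 infected

Answer: 5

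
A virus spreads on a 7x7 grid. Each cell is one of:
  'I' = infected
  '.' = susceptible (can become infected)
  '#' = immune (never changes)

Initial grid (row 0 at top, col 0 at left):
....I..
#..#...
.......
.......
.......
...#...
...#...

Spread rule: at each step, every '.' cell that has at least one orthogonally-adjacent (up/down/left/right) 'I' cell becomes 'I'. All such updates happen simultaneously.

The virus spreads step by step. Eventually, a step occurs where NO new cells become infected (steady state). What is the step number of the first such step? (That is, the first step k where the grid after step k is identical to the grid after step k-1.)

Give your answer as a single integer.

Step 0 (initial): 1 infected
Step 1: +3 new -> 4 infected
Step 2: +4 new -> 8 infected
Step 3: +6 new -> 14 infected
Step 4: +7 new -> 21 infected
Step 5: +6 new -> 27 infected
Step 6: +6 new -> 33 infected
Step 7: +5 new -> 38 infected
Step 8: +4 new -> 42 infected
Step 9: +2 new -> 44 infected
Step 10: +1 new -> 45 infected
Step 11: +0 new -> 45 infected

Answer: 11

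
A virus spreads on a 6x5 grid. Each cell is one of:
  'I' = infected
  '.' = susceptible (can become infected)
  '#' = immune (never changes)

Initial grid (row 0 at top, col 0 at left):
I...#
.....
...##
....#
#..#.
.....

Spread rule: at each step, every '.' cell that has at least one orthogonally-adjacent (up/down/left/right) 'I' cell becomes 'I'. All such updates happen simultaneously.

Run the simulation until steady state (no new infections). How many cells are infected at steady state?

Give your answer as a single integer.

Step 0 (initial): 1 infected
Step 1: +2 new -> 3 infected
Step 2: +3 new -> 6 infected
Step 3: +4 new -> 10 infected
Step 4: +3 new -> 13 infected
Step 5: +3 new -> 16 infected
Step 6: +3 new -> 19 infected
Step 7: +2 new -> 21 infected
Step 8: +1 new -> 22 infected
Step 9: +1 new -> 23 infected
Step 10: +1 new -> 24 infected
Step 11: +0 new -> 24 infected

Answer: 24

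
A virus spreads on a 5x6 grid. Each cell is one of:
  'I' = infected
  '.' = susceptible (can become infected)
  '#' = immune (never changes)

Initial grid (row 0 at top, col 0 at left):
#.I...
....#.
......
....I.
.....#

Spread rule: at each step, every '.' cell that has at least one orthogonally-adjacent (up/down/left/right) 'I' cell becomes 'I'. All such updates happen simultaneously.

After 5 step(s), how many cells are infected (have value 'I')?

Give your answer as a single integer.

Step 0 (initial): 2 infected
Step 1: +7 new -> 9 infected
Step 2: +8 new -> 17 infected
Step 3: +6 new -> 23 infected
Step 4: +3 new -> 26 infected
Step 5: +1 new -> 27 infected

Answer: 27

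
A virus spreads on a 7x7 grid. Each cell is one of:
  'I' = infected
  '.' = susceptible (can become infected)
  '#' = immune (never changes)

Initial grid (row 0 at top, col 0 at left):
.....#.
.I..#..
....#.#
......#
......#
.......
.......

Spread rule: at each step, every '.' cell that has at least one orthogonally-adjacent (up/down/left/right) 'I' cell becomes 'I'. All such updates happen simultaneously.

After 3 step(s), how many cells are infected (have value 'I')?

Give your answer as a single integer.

Step 0 (initial): 1 infected
Step 1: +4 new -> 5 infected
Step 2: +6 new -> 11 infected
Step 3: +5 new -> 16 infected

Answer: 16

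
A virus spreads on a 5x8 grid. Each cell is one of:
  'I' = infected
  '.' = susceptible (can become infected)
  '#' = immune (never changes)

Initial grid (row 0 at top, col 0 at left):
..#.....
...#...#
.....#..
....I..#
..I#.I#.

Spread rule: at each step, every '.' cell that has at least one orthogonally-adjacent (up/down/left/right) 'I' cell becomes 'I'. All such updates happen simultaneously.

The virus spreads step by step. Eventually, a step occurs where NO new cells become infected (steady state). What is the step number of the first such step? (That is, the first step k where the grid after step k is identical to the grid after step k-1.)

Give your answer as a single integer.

Answer: 7

Derivation:
Step 0 (initial): 3 infected
Step 1: +6 new -> 9 infected
Step 2: +6 new -> 15 infected
Step 3: +6 new -> 21 infected
Step 4: +6 new -> 27 infected
Step 5: +3 new -> 30 infected
Step 6: +2 new -> 32 infected
Step 7: +0 new -> 32 infected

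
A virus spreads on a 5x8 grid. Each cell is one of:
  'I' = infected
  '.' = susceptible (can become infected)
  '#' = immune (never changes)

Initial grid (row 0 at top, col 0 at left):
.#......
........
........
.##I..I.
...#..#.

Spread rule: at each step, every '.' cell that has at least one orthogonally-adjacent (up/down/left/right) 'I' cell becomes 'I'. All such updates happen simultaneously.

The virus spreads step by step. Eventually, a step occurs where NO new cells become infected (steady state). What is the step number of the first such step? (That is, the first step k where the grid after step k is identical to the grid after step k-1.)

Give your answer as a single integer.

Answer: 9

Derivation:
Step 0 (initial): 2 infected
Step 1: +5 new -> 7 infected
Step 2: +9 new -> 16 infected
Step 3: +7 new -> 23 infected
Step 4: +6 new -> 29 infected
Step 5: +2 new -> 31 infected
Step 6: +2 new -> 33 infected
Step 7: +1 new -> 34 infected
Step 8: +1 new -> 35 infected
Step 9: +0 new -> 35 infected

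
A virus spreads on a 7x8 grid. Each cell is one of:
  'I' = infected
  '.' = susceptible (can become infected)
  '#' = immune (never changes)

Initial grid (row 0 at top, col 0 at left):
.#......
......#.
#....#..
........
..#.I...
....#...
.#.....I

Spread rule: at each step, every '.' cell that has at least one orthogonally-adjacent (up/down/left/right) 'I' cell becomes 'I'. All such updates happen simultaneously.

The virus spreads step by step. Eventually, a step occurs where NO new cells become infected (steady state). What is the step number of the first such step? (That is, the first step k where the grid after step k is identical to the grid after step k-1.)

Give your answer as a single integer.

Step 0 (initial): 2 infected
Step 1: +5 new -> 7 infected
Step 2: +9 new -> 16 infected
Step 3: +8 new -> 24 infected
Step 4: +9 new -> 33 infected
Step 5: +8 new -> 41 infected
Step 6: +6 new -> 47 infected
Step 7: +1 new -> 48 infected
Step 8: +1 new -> 49 infected
Step 9: +0 new -> 49 infected

Answer: 9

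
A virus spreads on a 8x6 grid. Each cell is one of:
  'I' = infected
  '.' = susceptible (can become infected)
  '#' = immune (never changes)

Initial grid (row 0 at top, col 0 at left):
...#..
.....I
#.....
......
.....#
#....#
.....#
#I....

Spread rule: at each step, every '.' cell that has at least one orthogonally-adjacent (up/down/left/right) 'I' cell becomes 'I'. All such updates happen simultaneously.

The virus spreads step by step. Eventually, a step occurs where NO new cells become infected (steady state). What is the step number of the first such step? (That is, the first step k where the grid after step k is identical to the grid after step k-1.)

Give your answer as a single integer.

Step 0 (initial): 2 infected
Step 1: +5 new -> 7 infected
Step 2: +8 new -> 15 infected
Step 3: +7 new -> 22 infected
Step 4: +11 new -> 33 infected
Step 5: +7 new -> 40 infected
Step 6: +1 new -> 41 infected
Step 7: +0 new -> 41 infected

Answer: 7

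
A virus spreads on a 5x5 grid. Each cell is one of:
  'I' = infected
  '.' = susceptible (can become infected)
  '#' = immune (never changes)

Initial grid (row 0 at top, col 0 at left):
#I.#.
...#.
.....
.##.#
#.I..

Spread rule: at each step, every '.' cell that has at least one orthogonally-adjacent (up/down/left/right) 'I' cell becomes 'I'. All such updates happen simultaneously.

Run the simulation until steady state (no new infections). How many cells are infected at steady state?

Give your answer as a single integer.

Answer: 18

Derivation:
Step 0 (initial): 2 infected
Step 1: +4 new -> 6 infected
Step 2: +5 new -> 11 infected
Step 3: +3 new -> 14 infected
Step 4: +2 new -> 16 infected
Step 5: +1 new -> 17 infected
Step 6: +1 new -> 18 infected
Step 7: +0 new -> 18 infected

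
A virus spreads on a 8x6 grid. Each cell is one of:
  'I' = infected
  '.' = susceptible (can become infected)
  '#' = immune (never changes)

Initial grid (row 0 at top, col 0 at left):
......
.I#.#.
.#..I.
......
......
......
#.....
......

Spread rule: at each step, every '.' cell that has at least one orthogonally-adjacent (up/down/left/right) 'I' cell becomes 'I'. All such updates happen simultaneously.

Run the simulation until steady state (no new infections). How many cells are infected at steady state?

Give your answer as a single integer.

Answer: 44

Derivation:
Step 0 (initial): 2 infected
Step 1: +5 new -> 7 infected
Step 2: +9 new -> 16 infected
Step 3: +7 new -> 23 infected
Step 4: +7 new -> 30 infected
Step 5: +6 new -> 36 infected
Step 6: +4 new -> 40 infected
Step 7: +2 new -> 42 infected
Step 8: +1 new -> 43 infected
Step 9: +1 new -> 44 infected
Step 10: +0 new -> 44 infected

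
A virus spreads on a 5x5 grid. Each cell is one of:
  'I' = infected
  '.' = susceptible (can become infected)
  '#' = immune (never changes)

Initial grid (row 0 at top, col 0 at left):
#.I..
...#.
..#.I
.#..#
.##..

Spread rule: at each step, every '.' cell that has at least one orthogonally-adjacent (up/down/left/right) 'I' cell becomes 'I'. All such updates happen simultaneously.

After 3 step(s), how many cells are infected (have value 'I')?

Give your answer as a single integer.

Answer: 14

Derivation:
Step 0 (initial): 2 infected
Step 1: +5 new -> 7 infected
Step 2: +3 new -> 10 infected
Step 3: +4 new -> 14 infected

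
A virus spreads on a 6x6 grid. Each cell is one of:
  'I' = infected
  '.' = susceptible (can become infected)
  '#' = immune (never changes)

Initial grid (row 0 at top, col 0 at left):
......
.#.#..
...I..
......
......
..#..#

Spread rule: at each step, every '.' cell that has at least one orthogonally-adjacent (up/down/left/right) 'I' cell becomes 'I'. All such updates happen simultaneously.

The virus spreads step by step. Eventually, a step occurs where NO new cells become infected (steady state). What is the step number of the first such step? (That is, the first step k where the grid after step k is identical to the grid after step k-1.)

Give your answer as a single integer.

Answer: 7

Derivation:
Step 0 (initial): 1 infected
Step 1: +3 new -> 4 infected
Step 2: +7 new -> 11 infected
Step 3: +9 new -> 20 infected
Step 4: +8 new -> 28 infected
Step 5: +3 new -> 31 infected
Step 6: +1 new -> 32 infected
Step 7: +0 new -> 32 infected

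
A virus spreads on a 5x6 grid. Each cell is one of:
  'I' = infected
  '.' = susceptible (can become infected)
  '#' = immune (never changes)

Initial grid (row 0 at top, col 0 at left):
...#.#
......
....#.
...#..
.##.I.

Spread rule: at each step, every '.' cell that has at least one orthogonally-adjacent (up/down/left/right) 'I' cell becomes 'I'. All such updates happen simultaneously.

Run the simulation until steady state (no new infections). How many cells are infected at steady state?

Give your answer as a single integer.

Step 0 (initial): 1 infected
Step 1: +3 new -> 4 infected
Step 2: +1 new -> 5 infected
Step 3: +1 new -> 6 infected
Step 4: +1 new -> 7 infected
Step 5: +1 new -> 8 infected
Step 6: +2 new -> 10 infected
Step 7: +2 new -> 12 infected
Step 8: +3 new -> 15 infected
Step 9: +4 new -> 19 infected
Step 10: +3 new -> 22 infected
Step 11: +1 new -> 23 infected
Step 12: +1 new -> 24 infected
Step 13: +0 new -> 24 infected

Answer: 24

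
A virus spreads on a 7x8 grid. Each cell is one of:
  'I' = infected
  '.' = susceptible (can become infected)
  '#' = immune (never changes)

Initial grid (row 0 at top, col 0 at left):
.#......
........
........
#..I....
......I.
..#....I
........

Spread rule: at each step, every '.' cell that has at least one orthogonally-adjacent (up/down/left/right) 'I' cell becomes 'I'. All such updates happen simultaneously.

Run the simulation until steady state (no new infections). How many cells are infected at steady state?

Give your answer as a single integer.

Answer: 53

Derivation:
Step 0 (initial): 3 infected
Step 1: +9 new -> 12 infected
Step 2: +12 new -> 24 infected
Step 3: +11 new -> 35 infected
Step 4: +11 new -> 46 infected
Step 5: +5 new -> 51 infected
Step 6: +2 new -> 53 infected
Step 7: +0 new -> 53 infected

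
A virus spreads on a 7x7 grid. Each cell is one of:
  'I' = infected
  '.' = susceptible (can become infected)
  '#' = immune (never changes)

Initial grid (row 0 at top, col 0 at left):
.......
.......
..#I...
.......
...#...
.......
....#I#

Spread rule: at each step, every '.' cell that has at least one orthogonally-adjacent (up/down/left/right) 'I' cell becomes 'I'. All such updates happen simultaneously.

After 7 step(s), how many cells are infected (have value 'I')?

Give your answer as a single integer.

Answer: 45

Derivation:
Step 0 (initial): 2 infected
Step 1: +4 new -> 6 infected
Step 2: +9 new -> 15 infected
Step 3: +11 new -> 26 infected
Step 4: +10 new -> 36 infected
Step 5: +6 new -> 42 infected
Step 6: +2 new -> 44 infected
Step 7: +1 new -> 45 infected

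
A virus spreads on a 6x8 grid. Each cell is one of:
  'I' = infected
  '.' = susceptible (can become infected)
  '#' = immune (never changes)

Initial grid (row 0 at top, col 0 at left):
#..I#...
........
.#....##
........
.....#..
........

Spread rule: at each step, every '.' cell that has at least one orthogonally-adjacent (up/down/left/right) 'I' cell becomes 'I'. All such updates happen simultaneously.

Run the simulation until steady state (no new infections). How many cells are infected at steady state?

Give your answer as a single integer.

Answer: 42

Derivation:
Step 0 (initial): 1 infected
Step 1: +2 new -> 3 infected
Step 2: +4 new -> 7 infected
Step 3: +5 new -> 12 infected
Step 4: +7 new -> 19 infected
Step 5: +8 new -> 27 infected
Step 6: +6 new -> 33 infected
Step 7: +5 new -> 38 infected
Step 8: +3 new -> 41 infected
Step 9: +1 new -> 42 infected
Step 10: +0 new -> 42 infected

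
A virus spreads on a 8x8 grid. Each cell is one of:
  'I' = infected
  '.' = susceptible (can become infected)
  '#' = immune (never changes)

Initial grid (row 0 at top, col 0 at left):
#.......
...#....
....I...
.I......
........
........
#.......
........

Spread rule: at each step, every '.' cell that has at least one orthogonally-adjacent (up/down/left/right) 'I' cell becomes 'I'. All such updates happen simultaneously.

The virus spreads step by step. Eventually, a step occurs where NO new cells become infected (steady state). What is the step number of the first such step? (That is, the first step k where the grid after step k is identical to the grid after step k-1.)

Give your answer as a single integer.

Answer: 9

Derivation:
Step 0 (initial): 2 infected
Step 1: +8 new -> 10 infected
Step 2: +12 new -> 22 infected
Step 3: +14 new -> 36 infected
Step 4: +10 new -> 46 infected
Step 5: +8 new -> 54 infected
Step 6: +4 new -> 58 infected
Step 7: +2 new -> 60 infected
Step 8: +1 new -> 61 infected
Step 9: +0 new -> 61 infected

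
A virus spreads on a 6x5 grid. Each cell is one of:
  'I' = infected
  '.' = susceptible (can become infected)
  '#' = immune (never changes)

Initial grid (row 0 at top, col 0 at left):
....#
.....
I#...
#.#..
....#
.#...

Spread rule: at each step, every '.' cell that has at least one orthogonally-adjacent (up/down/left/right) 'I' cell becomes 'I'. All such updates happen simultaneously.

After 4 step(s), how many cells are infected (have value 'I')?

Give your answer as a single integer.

Answer: 9

Derivation:
Step 0 (initial): 1 infected
Step 1: +1 new -> 2 infected
Step 2: +2 new -> 4 infected
Step 3: +2 new -> 6 infected
Step 4: +3 new -> 9 infected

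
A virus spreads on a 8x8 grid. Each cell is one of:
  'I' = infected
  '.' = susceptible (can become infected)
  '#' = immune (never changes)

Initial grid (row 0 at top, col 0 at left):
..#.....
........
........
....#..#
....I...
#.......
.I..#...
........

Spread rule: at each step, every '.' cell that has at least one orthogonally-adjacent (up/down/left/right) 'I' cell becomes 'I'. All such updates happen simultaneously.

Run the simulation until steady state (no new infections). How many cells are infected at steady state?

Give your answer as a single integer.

Answer: 59

Derivation:
Step 0 (initial): 2 infected
Step 1: +7 new -> 9 infected
Step 2: +11 new -> 20 infected
Step 3: +10 new -> 30 infected
Step 4: +11 new -> 41 infected
Step 5: +10 new -> 51 infected
Step 6: +6 new -> 57 infected
Step 7: +2 new -> 59 infected
Step 8: +0 new -> 59 infected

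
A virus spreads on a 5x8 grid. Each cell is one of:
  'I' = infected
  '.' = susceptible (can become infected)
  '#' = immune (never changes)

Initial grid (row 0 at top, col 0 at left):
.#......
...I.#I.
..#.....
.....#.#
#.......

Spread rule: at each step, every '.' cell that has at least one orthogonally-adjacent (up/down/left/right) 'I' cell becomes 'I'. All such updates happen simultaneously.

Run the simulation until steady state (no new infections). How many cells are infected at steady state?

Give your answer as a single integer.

Answer: 34

Derivation:
Step 0 (initial): 2 infected
Step 1: +7 new -> 9 infected
Step 2: +10 new -> 19 infected
Step 3: +6 new -> 25 infected
Step 4: +7 new -> 32 infected
Step 5: +2 new -> 34 infected
Step 6: +0 new -> 34 infected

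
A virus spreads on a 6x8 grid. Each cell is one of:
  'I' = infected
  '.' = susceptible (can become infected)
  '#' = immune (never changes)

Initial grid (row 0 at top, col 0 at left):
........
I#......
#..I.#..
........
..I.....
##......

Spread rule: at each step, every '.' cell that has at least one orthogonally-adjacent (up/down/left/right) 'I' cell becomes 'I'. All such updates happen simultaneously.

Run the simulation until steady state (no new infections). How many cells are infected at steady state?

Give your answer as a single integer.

Answer: 43

Derivation:
Step 0 (initial): 3 infected
Step 1: +9 new -> 12 infected
Step 2: +10 new -> 22 infected
Step 3: +7 new -> 29 infected
Step 4: +5 new -> 34 infected
Step 5: +6 new -> 40 infected
Step 6: +3 new -> 43 infected
Step 7: +0 new -> 43 infected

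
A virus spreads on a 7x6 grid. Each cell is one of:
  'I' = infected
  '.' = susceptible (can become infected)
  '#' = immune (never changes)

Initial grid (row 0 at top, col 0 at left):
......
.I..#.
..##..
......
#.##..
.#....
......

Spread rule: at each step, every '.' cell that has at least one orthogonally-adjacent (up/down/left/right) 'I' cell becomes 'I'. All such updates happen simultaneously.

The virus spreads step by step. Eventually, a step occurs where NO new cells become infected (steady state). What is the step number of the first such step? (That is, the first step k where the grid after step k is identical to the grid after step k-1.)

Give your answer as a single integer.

Answer: 14

Derivation:
Step 0 (initial): 1 infected
Step 1: +4 new -> 5 infected
Step 2: +5 new -> 10 infected
Step 3: +4 new -> 14 infected
Step 4: +2 new -> 16 infected
Step 5: +2 new -> 18 infected
Step 6: +4 new -> 22 infected
Step 7: +3 new -> 25 infected
Step 8: +3 new -> 28 infected
Step 9: +3 new -> 31 infected
Step 10: +1 new -> 32 infected
Step 11: +1 new -> 33 infected
Step 12: +1 new -> 34 infected
Step 13: +1 new -> 35 infected
Step 14: +0 new -> 35 infected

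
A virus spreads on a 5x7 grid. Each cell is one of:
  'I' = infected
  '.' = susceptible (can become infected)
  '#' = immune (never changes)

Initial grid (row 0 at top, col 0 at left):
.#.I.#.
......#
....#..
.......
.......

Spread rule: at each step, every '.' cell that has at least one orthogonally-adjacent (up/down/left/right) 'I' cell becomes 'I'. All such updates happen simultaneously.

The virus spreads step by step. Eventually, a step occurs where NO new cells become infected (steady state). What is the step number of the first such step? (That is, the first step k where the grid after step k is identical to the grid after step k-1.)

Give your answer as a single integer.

Answer: 8

Derivation:
Step 0 (initial): 1 infected
Step 1: +3 new -> 4 infected
Step 2: +3 new -> 7 infected
Step 3: +4 new -> 11 infected
Step 4: +6 new -> 17 infected
Step 5: +7 new -> 24 infected
Step 6: +4 new -> 28 infected
Step 7: +2 new -> 30 infected
Step 8: +0 new -> 30 infected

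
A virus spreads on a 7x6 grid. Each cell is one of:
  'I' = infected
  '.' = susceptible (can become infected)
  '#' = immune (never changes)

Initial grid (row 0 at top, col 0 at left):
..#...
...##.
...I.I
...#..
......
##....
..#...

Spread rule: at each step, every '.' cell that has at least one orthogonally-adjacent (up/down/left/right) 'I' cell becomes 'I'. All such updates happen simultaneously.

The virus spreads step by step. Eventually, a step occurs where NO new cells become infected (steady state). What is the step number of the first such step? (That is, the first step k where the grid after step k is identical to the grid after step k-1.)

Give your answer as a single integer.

Answer: 7

Derivation:
Step 0 (initial): 2 infected
Step 1: +4 new -> 6 infected
Step 2: +6 new -> 12 infected
Step 3: +7 new -> 19 infected
Step 4: +9 new -> 28 infected
Step 5: +4 new -> 32 infected
Step 6: +1 new -> 33 infected
Step 7: +0 new -> 33 infected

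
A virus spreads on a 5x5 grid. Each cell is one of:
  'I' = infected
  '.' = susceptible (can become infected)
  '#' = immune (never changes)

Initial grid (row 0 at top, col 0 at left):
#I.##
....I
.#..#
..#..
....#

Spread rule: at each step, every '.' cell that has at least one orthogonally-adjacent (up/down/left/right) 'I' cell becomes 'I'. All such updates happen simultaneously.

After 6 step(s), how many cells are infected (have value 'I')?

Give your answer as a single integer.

Step 0 (initial): 2 infected
Step 1: +3 new -> 5 infected
Step 2: +3 new -> 8 infected
Step 3: +3 new -> 11 infected
Step 4: +3 new -> 14 infected
Step 5: +3 new -> 17 infected
Step 6: +1 new -> 18 infected

Answer: 18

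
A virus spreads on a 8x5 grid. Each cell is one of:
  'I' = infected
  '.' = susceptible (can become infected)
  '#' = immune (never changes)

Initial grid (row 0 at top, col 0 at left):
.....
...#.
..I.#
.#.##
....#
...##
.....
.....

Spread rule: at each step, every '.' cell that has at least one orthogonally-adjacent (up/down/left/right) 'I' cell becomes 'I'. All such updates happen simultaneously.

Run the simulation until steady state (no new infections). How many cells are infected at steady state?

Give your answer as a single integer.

Step 0 (initial): 1 infected
Step 1: +4 new -> 5 infected
Step 2: +4 new -> 9 infected
Step 3: +7 new -> 16 infected
Step 4: +5 new -> 21 infected
Step 5: +5 new -> 26 infected
Step 6: +4 new -> 30 infected
Step 7: +2 new -> 32 infected
Step 8: +0 new -> 32 infected

Answer: 32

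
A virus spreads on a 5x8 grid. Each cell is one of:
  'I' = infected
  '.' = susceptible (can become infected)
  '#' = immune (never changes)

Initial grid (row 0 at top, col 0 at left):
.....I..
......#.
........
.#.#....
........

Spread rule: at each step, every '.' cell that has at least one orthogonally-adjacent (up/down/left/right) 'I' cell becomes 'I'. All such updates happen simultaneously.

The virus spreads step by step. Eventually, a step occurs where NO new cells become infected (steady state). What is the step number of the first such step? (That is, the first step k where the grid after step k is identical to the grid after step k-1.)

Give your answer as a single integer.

Answer: 10

Derivation:
Step 0 (initial): 1 infected
Step 1: +3 new -> 4 infected
Step 2: +4 new -> 8 infected
Step 3: +6 new -> 14 infected
Step 4: +7 new -> 21 infected
Step 5: +6 new -> 27 infected
Step 6: +5 new -> 32 infected
Step 7: +2 new -> 34 infected
Step 8: +2 new -> 36 infected
Step 9: +1 new -> 37 infected
Step 10: +0 new -> 37 infected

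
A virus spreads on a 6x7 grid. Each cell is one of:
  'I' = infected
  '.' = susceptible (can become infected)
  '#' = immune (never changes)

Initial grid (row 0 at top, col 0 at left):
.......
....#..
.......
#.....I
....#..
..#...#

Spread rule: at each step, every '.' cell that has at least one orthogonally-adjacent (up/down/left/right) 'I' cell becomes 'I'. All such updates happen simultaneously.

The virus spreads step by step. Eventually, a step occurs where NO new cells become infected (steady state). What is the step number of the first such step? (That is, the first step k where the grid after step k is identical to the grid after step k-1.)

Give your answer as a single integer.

Answer: 10

Derivation:
Step 0 (initial): 1 infected
Step 1: +3 new -> 4 infected
Step 2: +4 new -> 8 infected
Step 3: +5 new -> 13 infected
Step 4: +5 new -> 18 infected
Step 5: +6 new -> 24 infected
Step 6: +4 new -> 28 infected
Step 7: +5 new -> 33 infected
Step 8: +3 new -> 36 infected
Step 9: +1 new -> 37 infected
Step 10: +0 new -> 37 infected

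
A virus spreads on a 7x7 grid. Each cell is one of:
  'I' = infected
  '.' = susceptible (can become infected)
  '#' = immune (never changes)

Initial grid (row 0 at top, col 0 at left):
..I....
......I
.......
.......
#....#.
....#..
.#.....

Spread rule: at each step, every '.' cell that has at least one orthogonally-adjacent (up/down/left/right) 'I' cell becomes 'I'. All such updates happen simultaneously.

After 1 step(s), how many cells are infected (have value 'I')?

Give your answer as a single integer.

Answer: 8

Derivation:
Step 0 (initial): 2 infected
Step 1: +6 new -> 8 infected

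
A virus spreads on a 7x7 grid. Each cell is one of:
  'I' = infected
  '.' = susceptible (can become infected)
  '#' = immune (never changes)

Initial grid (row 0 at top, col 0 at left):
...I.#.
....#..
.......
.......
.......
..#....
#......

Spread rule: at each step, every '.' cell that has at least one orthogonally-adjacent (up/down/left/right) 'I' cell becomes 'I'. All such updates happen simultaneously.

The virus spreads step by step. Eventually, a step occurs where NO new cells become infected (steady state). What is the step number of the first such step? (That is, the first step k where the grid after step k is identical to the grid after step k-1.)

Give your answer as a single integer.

Step 0 (initial): 1 infected
Step 1: +3 new -> 4 infected
Step 2: +3 new -> 7 infected
Step 3: +5 new -> 12 infected
Step 4: +6 new -> 18 infected
Step 5: +8 new -> 26 infected
Step 6: +7 new -> 33 infected
Step 7: +7 new -> 40 infected
Step 8: +4 new -> 44 infected
Step 9: +1 new -> 45 infected
Step 10: +0 new -> 45 infected

Answer: 10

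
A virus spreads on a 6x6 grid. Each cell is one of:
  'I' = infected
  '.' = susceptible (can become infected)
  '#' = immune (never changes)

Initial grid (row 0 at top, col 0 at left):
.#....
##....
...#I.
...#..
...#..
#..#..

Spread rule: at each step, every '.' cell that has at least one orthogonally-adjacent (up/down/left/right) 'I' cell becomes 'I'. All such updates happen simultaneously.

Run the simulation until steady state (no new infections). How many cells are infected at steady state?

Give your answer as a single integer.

Step 0 (initial): 1 infected
Step 1: +3 new -> 4 infected
Step 2: +5 new -> 9 infected
Step 3: +5 new -> 14 infected
Step 4: +3 new -> 17 infected
Step 5: +2 new -> 19 infected
Step 6: +3 new -> 22 infected
Step 7: +3 new -> 25 infected
Step 8: +2 new -> 27 infected
Step 9: +0 new -> 27 infected

Answer: 27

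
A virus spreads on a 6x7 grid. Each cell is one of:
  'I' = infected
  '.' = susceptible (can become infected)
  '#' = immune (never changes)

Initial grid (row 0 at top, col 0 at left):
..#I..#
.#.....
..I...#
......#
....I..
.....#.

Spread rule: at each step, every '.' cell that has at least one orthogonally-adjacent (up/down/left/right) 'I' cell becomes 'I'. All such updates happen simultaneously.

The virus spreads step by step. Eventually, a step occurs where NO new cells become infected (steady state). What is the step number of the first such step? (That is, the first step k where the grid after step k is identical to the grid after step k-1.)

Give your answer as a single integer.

Step 0 (initial): 3 infected
Step 1: +10 new -> 13 infected
Step 2: +10 new -> 23 infected
Step 3: +7 new -> 30 infected
Step 4: +4 new -> 34 infected
Step 5: +2 new -> 36 infected
Step 6: +0 new -> 36 infected

Answer: 6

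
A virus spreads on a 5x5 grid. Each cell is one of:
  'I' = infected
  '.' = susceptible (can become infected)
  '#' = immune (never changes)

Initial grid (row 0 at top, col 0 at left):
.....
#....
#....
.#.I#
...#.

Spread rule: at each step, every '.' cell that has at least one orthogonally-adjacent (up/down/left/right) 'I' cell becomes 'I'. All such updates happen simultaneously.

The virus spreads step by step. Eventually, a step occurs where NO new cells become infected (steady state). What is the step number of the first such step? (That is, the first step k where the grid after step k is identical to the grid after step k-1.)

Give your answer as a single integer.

Answer: 7

Derivation:
Step 0 (initial): 1 infected
Step 1: +2 new -> 3 infected
Step 2: +4 new -> 7 infected
Step 3: +5 new -> 12 infected
Step 4: +4 new -> 16 infected
Step 5: +2 new -> 18 infected
Step 6: +1 new -> 19 infected
Step 7: +0 new -> 19 infected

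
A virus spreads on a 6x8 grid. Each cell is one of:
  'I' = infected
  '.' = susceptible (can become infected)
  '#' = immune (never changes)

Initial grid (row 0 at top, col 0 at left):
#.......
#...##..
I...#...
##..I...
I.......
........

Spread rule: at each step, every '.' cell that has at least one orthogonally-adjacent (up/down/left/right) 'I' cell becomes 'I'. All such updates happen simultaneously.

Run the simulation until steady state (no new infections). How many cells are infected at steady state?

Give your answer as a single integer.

Answer: 41

Derivation:
Step 0 (initial): 3 infected
Step 1: +6 new -> 9 infected
Step 2: +11 new -> 20 infected
Step 3: +9 new -> 29 infected
Step 4: +6 new -> 35 infected
Step 5: +4 new -> 39 infected
Step 6: +2 new -> 41 infected
Step 7: +0 new -> 41 infected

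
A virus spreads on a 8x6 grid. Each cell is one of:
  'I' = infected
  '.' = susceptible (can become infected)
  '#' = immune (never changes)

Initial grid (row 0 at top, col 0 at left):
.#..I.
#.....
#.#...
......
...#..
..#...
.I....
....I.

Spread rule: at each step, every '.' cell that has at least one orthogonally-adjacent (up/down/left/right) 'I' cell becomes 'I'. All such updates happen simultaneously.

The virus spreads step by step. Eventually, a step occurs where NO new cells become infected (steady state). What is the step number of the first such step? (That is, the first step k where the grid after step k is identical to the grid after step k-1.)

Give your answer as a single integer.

Answer: 5

Derivation:
Step 0 (initial): 3 infected
Step 1: +10 new -> 13 infected
Step 2: +11 new -> 24 infected
Step 3: +10 new -> 34 infected
Step 4: +7 new -> 41 infected
Step 5: +0 new -> 41 infected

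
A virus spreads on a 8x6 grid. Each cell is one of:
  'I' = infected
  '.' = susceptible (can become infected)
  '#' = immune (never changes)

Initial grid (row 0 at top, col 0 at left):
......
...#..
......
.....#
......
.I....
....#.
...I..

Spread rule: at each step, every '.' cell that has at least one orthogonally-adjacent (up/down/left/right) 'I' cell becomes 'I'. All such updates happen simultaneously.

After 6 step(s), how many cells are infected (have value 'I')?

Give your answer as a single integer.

Step 0 (initial): 2 infected
Step 1: +7 new -> 9 infected
Step 2: +8 new -> 17 infected
Step 3: +7 new -> 24 infected
Step 4: +6 new -> 30 infected
Step 5: +6 new -> 36 infected
Step 6: +3 new -> 39 infected

Answer: 39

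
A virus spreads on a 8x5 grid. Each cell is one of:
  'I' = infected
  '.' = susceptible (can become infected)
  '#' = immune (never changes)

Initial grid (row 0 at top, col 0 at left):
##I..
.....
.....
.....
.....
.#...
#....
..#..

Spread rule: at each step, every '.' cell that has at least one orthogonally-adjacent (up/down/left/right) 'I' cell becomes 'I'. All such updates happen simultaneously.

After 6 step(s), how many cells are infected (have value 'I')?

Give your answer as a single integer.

Answer: 26

Derivation:
Step 0 (initial): 1 infected
Step 1: +2 new -> 3 infected
Step 2: +4 new -> 7 infected
Step 3: +5 new -> 12 infected
Step 4: +5 new -> 17 infected
Step 5: +5 new -> 22 infected
Step 6: +4 new -> 26 infected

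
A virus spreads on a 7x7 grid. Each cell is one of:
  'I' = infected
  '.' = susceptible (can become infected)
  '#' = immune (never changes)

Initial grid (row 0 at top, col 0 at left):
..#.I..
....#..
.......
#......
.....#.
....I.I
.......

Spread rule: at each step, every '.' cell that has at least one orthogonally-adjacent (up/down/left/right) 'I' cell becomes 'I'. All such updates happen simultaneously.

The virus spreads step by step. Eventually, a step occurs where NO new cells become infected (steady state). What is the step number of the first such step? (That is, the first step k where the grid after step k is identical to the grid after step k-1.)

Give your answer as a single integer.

Answer: 7

Derivation:
Step 0 (initial): 3 infected
Step 1: +8 new -> 11 infected
Step 2: +9 new -> 20 infected
Step 3: +11 new -> 31 infected
Step 4: +6 new -> 37 infected
Step 5: +6 new -> 43 infected
Step 6: +2 new -> 45 infected
Step 7: +0 new -> 45 infected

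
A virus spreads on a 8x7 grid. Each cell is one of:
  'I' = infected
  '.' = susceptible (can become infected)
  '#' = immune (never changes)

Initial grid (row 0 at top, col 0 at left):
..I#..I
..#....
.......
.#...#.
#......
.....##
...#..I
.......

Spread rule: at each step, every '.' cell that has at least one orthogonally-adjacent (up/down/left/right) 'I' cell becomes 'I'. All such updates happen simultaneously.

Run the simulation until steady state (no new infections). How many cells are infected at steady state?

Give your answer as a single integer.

Step 0 (initial): 3 infected
Step 1: +5 new -> 8 infected
Step 2: +7 new -> 15 infected
Step 3: +7 new -> 22 infected
Step 4: +8 new -> 30 infected
Step 5: +8 new -> 38 infected
Step 6: +5 new -> 43 infected
Step 7: +4 new -> 47 infected
Step 8: +1 new -> 48 infected
Step 9: +0 new -> 48 infected

Answer: 48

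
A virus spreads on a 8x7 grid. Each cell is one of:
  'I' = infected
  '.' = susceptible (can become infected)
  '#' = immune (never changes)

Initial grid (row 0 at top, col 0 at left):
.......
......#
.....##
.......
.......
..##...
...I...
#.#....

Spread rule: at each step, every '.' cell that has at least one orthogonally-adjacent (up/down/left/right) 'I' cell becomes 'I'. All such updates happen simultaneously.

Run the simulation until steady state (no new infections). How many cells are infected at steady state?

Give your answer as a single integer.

Step 0 (initial): 1 infected
Step 1: +3 new -> 4 infected
Step 2: +4 new -> 8 infected
Step 3: +7 new -> 15 infected
Step 4: +7 new -> 22 infected
Step 5: +7 new -> 29 infected
Step 6: +6 new -> 35 infected
Step 7: +6 new -> 41 infected
Step 8: +5 new -> 46 infected
Step 9: +3 new -> 49 infected
Step 10: +0 new -> 49 infected

Answer: 49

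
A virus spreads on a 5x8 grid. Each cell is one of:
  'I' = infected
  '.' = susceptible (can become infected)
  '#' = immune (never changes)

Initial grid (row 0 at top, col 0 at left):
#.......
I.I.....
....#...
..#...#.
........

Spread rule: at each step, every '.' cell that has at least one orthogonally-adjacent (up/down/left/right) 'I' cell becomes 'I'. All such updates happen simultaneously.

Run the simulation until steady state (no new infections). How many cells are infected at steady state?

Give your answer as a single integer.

Answer: 36

Derivation:
Step 0 (initial): 2 infected
Step 1: +5 new -> 7 infected
Step 2: +6 new -> 13 infected
Step 3: +5 new -> 18 infected
Step 4: +6 new -> 24 infected
Step 5: +6 new -> 30 infected
Step 6: +3 new -> 33 infected
Step 7: +2 new -> 35 infected
Step 8: +1 new -> 36 infected
Step 9: +0 new -> 36 infected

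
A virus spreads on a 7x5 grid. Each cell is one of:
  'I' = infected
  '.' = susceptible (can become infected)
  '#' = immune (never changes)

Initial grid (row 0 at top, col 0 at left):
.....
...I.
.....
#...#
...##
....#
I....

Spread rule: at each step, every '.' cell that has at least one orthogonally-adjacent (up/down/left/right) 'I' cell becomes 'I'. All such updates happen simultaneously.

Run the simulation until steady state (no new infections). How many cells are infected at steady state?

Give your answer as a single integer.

Step 0 (initial): 2 infected
Step 1: +6 new -> 8 infected
Step 2: +9 new -> 17 infected
Step 3: +7 new -> 24 infected
Step 4: +6 new -> 30 infected
Step 5: +0 new -> 30 infected

Answer: 30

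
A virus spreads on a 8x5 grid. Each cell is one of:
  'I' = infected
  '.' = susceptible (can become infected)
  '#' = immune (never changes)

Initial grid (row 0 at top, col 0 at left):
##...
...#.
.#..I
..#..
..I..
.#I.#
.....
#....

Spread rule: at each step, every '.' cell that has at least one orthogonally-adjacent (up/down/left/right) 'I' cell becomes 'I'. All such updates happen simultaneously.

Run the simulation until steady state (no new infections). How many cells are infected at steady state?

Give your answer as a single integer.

Step 0 (initial): 3 infected
Step 1: +7 new -> 10 infected
Step 2: +9 new -> 19 infected
Step 3: +8 new -> 27 infected
Step 4: +4 new -> 31 infected
Step 5: +1 new -> 32 infected
Step 6: +0 new -> 32 infected

Answer: 32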